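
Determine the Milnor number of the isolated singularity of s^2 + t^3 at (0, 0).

2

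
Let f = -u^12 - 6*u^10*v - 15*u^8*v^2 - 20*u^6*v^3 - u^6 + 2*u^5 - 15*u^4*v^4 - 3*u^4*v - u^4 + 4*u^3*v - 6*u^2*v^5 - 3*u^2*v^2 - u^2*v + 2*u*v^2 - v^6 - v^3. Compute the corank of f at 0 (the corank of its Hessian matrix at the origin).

2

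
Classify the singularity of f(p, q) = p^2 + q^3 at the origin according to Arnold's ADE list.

A_2

The Hessian of f at 0 has rank 1. Corank 1: A-series; mu = 2 gives A_2.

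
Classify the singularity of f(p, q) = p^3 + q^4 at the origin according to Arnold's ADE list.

The Hessian of f at 0 is [[0, 0], [0, 0]] with rank 0, so corank 2. A Groebner basis of the Jacobian ideal J(f) in C{p,q} is {q^3, p^2}; counting standard monomials gives mu = 6. Corank 2; j^3 = p^3 is a perfect cube, so E-series; the 4-jet and mu = 6 give E_6.

E_6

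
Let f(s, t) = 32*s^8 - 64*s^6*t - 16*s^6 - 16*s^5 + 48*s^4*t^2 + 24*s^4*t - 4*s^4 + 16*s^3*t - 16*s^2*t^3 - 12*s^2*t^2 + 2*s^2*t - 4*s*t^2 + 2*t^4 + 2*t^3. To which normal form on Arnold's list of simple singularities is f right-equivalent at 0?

D_{5}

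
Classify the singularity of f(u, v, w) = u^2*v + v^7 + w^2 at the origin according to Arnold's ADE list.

The Hessian of f at 0 is [[0, 0, 0], [0, 0, 0], [0, 0, 2]] with rank 1, so corank 2. A Groebner basis of the Jacobian ideal J(f) in C{u,v,w} is {u^2/7 + v^6, u^3, u*v, w}; counting standard monomials gives mu = 8. Corank 2; j^3 = u^2*v has shape L^2 M (L != M), so D-series; mu = 8 gives D_8.

D_{8}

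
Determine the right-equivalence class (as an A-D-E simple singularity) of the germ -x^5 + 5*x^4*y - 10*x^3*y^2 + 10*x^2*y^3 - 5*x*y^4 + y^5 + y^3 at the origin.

The Hessian of f at 0 has rank 0. Corank 2; j^3 = y^3 is a perfect cube, so E-series; the 5-jet and mu = 8 give E_8.

E_8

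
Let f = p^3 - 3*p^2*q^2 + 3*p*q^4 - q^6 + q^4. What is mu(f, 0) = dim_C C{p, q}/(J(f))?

The Hessian of f at 0 is [[0, 0], [0, 0]] with rank 0, so corank 2. A Groebner basis of the Jacobian ideal J(f) in C{p,q} is {p^3, p^2*q, -p^2/2 + p*q^2, q^3}; counting standard monomials gives mu = 6. Corank 2; j^3 = p^3 is a perfect cube, so E-series; the 4-jet and mu = 6 give E_6.

6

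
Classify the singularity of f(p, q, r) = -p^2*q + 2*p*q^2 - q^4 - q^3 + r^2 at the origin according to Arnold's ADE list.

D_{5}

The Hessian of f at 0 is [[0, 0, 0], [0, 0, 0], [0, 0, 2]] with rank 1, so corank 2. A Groebner basis of the Jacobian ideal J(f) in C{p,q,r} is {p^3 + p^2/4 - q^2/4, p^2/4 + q^3 - q^2/4, p*q - q^2, r}; counting standard monomials gives mu = 5. Corank 2; j^3 = -q*(p - q)^2 has shape L^2 M (L != M), so D-series; mu = 5 gives D_5.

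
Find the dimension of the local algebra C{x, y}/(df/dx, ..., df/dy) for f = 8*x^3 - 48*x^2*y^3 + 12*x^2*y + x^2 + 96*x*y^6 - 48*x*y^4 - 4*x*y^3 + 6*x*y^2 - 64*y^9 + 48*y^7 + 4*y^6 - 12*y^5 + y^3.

The Hessian of f at 0 has rank 1. Corank 1: A-series; mu = 2 gives A_2.

2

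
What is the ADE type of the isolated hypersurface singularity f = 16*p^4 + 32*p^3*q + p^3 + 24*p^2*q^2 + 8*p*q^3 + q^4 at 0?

E6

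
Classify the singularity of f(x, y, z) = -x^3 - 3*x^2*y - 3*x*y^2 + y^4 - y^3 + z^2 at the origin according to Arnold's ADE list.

E_{6}

The Hessian of f at 0 has rank 1. Corank 2; j^3 = -(x + y)^3 is a perfect cube, so E-series; the 4-jet and mu = 6 give E_6.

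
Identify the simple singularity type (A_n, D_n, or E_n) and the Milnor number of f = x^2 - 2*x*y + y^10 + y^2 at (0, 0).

The Hessian of f at 0 is [[2, -2], [-2, 2]] with rank 1, so corank 1. A Groebner basis of the Jacobian ideal J(f) in C{x,y} is {y^9, x - y}; counting standard monomials gives mu = 9. Corank 1: A-series; mu = 9 gives A_9.

Type A_9, Milnor number mu = 9.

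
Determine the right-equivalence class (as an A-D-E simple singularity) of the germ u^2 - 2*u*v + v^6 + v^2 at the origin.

The Hessian of f at 0 has rank 1. Corank 1: A-series; mu = 5 gives A_5.

A5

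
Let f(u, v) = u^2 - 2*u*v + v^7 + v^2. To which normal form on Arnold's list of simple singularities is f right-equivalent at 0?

A_{6}

The Hessian of f at 0 is [[2, -2], [-2, 2]] with rank 1, so corank 1. A Groebner basis of the Jacobian ideal J(f) in C{u,v} is {v^6, u - v}; counting standard monomials gives mu = 6. Corank 1: A-series; mu = 6 gives A_6.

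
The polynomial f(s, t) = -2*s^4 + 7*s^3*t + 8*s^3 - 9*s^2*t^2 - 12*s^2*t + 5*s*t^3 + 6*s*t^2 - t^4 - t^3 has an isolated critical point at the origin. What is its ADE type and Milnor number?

Type E_7, Milnor number mu = 7.

The Hessian of f at 0 has rank 0. Corank 2; j^3 = (2*s - t)^3 is a perfect cube, so E-series; the 4-jet and mu = 7 give E_7.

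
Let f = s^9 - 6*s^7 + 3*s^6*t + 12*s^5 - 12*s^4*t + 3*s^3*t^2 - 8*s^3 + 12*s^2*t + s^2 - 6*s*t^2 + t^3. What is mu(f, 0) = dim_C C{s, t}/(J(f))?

2

The Hessian of f at 0 has rank 1. Corank 1: A-series; mu = 2 gives A_2.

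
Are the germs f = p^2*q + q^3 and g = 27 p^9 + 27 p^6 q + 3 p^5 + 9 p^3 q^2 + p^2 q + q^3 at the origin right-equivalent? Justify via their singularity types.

The Hessian of f at 0 has rank 0. Corank 2; j^3 = q*(p^2 + q^2) splits into three distinct lines over C (the quadratic factor has nonzero discriminant), so D_4. The Hessian of g at 0 has rank 0. Corank 2; j^3 = q*(p^2 + q^2) splits into three distinct lines over C (the quadratic factor has nonzero discriminant), so D_4. Both have type D_4, hence right-equivalent.

Yes.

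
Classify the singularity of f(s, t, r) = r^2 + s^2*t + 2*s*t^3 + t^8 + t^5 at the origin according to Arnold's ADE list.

The Hessian of f at 0 is [[0, 0, 0], [0, 0, 0], [0, 0, 2]] with rank 1, so corank 2. A Groebner basis of the Jacobian ideal J(f) in C{s,t,r} is {s^4, s^3*t - s^2/8 - s*t^2/8, s^3 + s^2*t^2, s*t + t^3, r}; counting standard monomials gives mu = 9. Corank 2; j^3 = s^2*t has shape L^2 M (L != M), so D-series; mu = 9 gives D_9.

D_9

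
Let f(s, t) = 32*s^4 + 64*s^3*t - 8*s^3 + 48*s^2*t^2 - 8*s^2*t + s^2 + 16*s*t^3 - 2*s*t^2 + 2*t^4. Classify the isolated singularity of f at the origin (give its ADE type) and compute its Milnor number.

Type A_3, Milnor number mu = 3.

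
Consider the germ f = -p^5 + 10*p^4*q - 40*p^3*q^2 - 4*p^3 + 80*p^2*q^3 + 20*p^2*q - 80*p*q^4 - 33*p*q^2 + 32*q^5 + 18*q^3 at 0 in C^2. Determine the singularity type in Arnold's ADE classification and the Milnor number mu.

The Hessian of f at 0 has rank 0. Corank 2; j^3 = -(p - 2*q)*(2*p - 3*q)^2 has shape L^2 M (L != M), so D-series; mu = 6 gives D_6.

Type D_{6}, Milnor number mu = 6.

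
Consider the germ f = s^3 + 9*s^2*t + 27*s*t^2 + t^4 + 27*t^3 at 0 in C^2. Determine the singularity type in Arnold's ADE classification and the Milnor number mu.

The Hessian of f at 0 is [[0, 0], [0, 0]] with rank 0, so corank 2. A Groebner basis of the Jacobian ideal J(f) in C{s,t} is {t^3, s^2 + 6*s*t + 9*t^2}; counting standard monomials gives mu = 6. Corank 2; j^3 = (s + 3*t)^3 is a perfect cube, so E-series; the 4-jet and mu = 6 give E_6.

Type E_6, Milnor number mu = 6.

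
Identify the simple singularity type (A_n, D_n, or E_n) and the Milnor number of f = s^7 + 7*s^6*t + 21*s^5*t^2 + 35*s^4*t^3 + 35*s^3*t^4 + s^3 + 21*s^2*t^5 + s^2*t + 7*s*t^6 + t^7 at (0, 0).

Type D_8, Milnor number mu = 8.

The Hessian of f at 0 is [[0, 0], [0, 0]] with rank 0, so corank 2. A Groebner basis of the Jacobian ideal J(f) in C{s,t} is {-s*t/7 + t^6, s*t^2, s^2 + s*t}; counting standard monomials gives mu = 8. Corank 2; j^3 = s^2*(s + t) has shape L^2 M (L != M), so D-series; mu = 8 gives D_8.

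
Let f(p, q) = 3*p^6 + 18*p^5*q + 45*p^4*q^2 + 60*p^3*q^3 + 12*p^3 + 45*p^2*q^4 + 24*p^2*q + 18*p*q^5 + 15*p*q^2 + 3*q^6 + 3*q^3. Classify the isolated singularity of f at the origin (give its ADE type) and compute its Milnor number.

The Hessian of f at 0 has rank 0. Corank 2; j^3 = 3*(p + q)*(2*p + q)^2 has shape L^2 M (L != M), so D-series; mu = 7 gives D_7.

Type D_7, Milnor number mu = 7.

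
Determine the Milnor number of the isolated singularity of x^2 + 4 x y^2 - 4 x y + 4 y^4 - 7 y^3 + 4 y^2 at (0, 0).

The Hessian of f at 0 is [[2, -4], [-4, 8]] with rank 1, so corank 1. A Groebner basis of the Jacobian ideal J(f) in C{x,y} is {y^2, x - 2*y}; counting standard monomials gives mu = 2. Corank 1: A-series; mu = 2 gives A_2.

2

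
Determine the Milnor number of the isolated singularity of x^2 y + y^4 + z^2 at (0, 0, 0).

5

The Hessian of f at 0 has rank 1. Corank 2; j^3 = x^2*y has shape L^2 M (L != M), so D-series; mu = 5 gives D_5.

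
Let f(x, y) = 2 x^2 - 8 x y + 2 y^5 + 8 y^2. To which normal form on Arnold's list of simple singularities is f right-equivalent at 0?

A_4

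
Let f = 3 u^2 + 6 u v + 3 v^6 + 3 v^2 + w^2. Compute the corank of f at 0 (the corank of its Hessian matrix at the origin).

1

The Hessian at 0 is [[6, 6, 0], [6, 6, 0], [0, 0, 2]] of rank 2; hence corank 1.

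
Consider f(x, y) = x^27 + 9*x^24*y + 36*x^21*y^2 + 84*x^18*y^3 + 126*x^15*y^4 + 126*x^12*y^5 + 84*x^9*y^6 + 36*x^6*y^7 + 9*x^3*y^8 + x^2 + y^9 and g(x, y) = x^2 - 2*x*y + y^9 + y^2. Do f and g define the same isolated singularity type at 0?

The Hessian of f at 0 has rank 1. Corank 1: A-series; mu = 8 gives A_8. The Hessian of g at 0 has rank 1. Corank 1: A-series; mu = 8 gives A_8. Both have type A_8, hence right-equivalent.

Yes.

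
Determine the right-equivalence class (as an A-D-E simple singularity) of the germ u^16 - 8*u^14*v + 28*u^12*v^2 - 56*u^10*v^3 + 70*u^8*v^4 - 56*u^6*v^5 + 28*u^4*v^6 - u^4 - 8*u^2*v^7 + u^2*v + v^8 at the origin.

D9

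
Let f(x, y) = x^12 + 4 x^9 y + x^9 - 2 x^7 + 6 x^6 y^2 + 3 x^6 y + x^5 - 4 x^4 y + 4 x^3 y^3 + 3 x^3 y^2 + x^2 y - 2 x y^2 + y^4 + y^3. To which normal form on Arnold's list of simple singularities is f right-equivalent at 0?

The Hessian of f at 0 is [[0, 0], [0, 0]] with rank 0, so corank 2. A Groebner basis of the Jacobian ideal J(f) in C{x,y} is {x^3 + x^2/4 - y^2/4, x^2/4 + y^3 - y^2/4, x*y - y^2}; counting standard monomials gives mu = 5. Corank 2; j^3 = y*(x - y)^2 has shape L^2 M (L != M), so D-series; mu = 5 gives D_5.

D_{5}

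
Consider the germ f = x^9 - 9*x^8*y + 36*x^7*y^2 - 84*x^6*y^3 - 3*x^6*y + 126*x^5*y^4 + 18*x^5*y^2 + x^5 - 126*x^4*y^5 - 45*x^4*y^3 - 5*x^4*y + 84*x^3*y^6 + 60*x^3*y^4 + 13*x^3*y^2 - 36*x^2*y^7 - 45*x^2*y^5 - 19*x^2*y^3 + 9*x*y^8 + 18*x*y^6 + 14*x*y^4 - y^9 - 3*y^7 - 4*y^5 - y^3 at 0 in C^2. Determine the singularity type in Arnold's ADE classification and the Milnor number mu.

The Hessian of f at 0 has rank 0. Corank 2; j^3 = -y^3 is a perfect cube, so E-series; the 5-jet and mu = 8 give E_8.

Type E8, Milnor number mu = 8.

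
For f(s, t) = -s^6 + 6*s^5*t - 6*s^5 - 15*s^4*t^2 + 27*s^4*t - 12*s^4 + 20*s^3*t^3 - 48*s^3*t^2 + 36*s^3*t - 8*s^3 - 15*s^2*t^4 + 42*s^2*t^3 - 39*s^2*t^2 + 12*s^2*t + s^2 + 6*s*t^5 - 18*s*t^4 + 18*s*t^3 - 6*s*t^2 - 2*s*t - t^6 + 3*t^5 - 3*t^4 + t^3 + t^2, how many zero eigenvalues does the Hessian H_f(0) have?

1

The Hessian at 0 is [[2, -2], [-2, 2]] of rank 1; hence corank 1.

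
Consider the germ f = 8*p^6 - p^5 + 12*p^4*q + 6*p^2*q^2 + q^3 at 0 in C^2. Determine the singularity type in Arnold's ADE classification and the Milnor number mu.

Type E_8, Milnor number mu = 8.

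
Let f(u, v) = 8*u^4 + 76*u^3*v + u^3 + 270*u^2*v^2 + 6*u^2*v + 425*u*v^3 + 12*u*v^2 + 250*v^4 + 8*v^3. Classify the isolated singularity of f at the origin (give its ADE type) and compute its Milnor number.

Type E7, Milnor number mu = 7.

The Hessian of f at 0 has rank 0. Corank 2; j^3 = (u + 2*v)^3 is a perfect cube, so E-series; the 4-jet and mu = 7 give E_7.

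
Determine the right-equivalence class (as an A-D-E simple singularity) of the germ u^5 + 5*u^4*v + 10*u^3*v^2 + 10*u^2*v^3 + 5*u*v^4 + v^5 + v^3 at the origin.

E8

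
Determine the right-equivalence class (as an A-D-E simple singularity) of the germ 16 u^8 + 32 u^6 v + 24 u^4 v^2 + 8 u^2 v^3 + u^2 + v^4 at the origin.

A_3

The Hessian of f at 0 has rank 1. Corank 1: A-series; mu = 3 gives A_3.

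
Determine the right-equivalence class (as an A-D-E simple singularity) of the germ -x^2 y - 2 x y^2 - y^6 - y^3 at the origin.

D_{7}

The Hessian of f at 0 is [[0, 0], [0, 0]] with rank 0, so corank 2. A Groebner basis of the Jacobian ideal J(f) in C{x,y} is {x^2/6 + y^5 - y^2/6, x^3 + y^3, x*y + y^2}; counting standard monomials gives mu = 7. Corank 2; j^3 = -y*(x + y)^2 has shape L^2 M (L != M), so D-series; mu = 7 gives D_7.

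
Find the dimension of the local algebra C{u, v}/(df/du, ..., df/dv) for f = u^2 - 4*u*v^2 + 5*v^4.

3

The Hessian of f at 0 has rank 1. Corank 1: A-series; mu = 3 gives A_3.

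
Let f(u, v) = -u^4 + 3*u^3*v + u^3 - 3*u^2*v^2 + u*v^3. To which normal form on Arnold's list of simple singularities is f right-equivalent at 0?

The Hessian of f at 0 is [[0, 0], [0, 0]] with rank 0, so corank 2. A Groebner basis of the Jacobian ideal J(f) in C{u,v} is {3*u^2 + v^4 + v^3, u^3, u^2*v - u^2 - v^3/3, -2*u^2 + u*v^2 - 2*v^3/3}; counting standard monomials gives mu = 7. Corank 2; j^3 = u^3 is a perfect cube, so E-series; the 4-jet and mu = 7 give E_7.

E_{7}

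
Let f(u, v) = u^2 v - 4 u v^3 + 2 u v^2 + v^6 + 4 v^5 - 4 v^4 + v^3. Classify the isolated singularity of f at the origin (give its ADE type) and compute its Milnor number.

Type D_7, Milnor number mu = 7.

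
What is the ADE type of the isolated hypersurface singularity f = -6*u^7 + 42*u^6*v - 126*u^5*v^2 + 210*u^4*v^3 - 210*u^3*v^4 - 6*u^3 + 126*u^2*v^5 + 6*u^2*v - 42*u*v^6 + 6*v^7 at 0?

D_{8}

The Hessian of f at 0 has rank 0. Corank 2; j^3 = -6*u^2*(u - v) has shape L^2 M (L != M), so D-series; mu = 8 gives D_8.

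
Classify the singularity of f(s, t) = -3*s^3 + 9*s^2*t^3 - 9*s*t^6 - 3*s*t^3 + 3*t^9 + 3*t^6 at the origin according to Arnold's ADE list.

E_{7}

The Hessian of f at 0 is [[0, 0], [0, 0]] with rank 0, so corank 2. A Groebner basis of the Jacobian ideal J(f) in C{s,t} is {s^3, s*t^2, 3*s^2 + t^3}; counting standard monomials gives mu = 7. Corank 2; j^3 = -3*s^3 is a perfect cube, so E-series; the 4-jet and mu = 7 give E_7.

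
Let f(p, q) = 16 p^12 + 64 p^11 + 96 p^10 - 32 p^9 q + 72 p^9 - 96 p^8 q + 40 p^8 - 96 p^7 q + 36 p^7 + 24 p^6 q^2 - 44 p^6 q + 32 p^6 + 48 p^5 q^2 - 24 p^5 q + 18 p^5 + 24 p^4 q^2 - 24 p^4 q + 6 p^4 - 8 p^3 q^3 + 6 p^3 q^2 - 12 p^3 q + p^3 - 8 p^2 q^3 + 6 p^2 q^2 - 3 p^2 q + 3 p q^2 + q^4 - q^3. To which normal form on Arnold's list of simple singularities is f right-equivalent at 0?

E_{6}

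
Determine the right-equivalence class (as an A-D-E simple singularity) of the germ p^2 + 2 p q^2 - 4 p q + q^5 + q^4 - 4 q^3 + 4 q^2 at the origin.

A_4

The Hessian of f at 0 is [[2, -4], [-4, 8]] with rank 1, so corank 1. A Groebner basis of the Jacobian ideal J(f) in C{p,q} is {p^2 - 4*p*q - 4*p + 8*q, p + q^2 - 2*q}; counting standard monomials gives mu = 4. Corank 1: A-series; mu = 4 gives A_4.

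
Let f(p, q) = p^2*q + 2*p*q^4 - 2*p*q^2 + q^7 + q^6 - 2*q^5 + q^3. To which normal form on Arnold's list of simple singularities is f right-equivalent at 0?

D_{7}

The Hessian of f at 0 has rank 0. Corank 2; j^3 = q*(p - q)^2 has shape L^2 M (L != M), so D-series; mu = 7 gives D_7.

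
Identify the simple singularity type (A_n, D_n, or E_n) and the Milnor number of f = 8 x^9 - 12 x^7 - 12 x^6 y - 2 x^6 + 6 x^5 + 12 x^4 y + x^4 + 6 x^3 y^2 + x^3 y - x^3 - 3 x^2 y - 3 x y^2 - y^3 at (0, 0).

Type E7, Milnor number mu = 7.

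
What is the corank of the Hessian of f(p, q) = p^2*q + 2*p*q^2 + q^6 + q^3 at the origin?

2

Hessian at 0 has rank 0.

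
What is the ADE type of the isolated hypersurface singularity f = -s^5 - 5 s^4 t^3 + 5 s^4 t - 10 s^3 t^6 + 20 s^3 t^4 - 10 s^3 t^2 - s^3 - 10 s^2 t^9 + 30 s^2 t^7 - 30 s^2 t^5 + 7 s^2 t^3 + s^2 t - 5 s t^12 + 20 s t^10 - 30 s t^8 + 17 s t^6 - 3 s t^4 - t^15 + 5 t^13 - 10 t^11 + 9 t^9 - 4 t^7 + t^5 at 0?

D_{6}

The Hessian of f at 0 has rank 0. Corank 2; j^3 = -s^2*(s - t) has shape L^2 M (L != M), so D-series; mu = 6 gives D_6.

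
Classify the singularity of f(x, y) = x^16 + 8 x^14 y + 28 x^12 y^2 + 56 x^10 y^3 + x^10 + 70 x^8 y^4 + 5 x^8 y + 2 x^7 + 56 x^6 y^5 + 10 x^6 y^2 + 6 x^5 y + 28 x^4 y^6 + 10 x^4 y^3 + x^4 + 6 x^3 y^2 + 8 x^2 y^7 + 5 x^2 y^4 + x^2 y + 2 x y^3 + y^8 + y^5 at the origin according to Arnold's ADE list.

D_9

The Hessian of f at 0 has rank 0. Corank 2; j^3 = x^2*y has shape L^2 M (L != M), so D-series; mu = 9 gives D_9.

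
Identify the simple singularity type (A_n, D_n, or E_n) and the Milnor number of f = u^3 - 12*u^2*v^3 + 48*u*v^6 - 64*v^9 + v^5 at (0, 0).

Type E_8, Milnor number mu = 8.

The Hessian of f at 0 has rank 0. Corank 2; j^3 = u^3 is a perfect cube, so E-series; the 5-jet and mu = 8 give E_8.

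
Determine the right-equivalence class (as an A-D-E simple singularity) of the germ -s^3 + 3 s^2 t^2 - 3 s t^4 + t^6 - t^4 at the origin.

The Hessian of f at 0 has rank 0. Corank 2; j^3 = -s^3 is a perfect cube, so E-series; the 4-jet and mu = 6 give E_6.

E_6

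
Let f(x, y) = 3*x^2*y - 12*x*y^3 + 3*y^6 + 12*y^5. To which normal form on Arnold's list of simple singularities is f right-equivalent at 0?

The Hessian of f at 0 has rank 0. Corank 2; j^3 = 3*x^2*y has shape L^2 M (L != M), so D-series; mu = 7 gives D_7.

D_7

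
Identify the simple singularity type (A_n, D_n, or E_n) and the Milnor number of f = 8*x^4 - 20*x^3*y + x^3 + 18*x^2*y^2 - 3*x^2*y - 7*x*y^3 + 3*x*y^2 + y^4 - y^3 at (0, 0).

The Hessian of f at 0 is [[0, 0], [0, 0]] with rank 0, so corank 2. A Groebner basis of the Jacobian ideal J(f) in C{x,y} is {3*x^2/4 - 3*x*y/2 + y^4 + y^3/4 + 3*y^2/4, x^3 + 9*x^2/4 - 9*x*y/2 - y^3/4 + 9*y^2/4, x^2*y + 7*x^2/4 - 7*x*y/2 - 5*y^3/12 + 7*y^2/4, x^2 + x*y^2 - 2*x*y - 2*y^3/3 + y^2}; counting standard monomials gives mu = 7. Corank 2; j^3 = (x - y)^3 is a perfect cube, so E-series; the 4-jet and mu = 7 give E_7.

Type E_{7}, Milnor number mu = 7.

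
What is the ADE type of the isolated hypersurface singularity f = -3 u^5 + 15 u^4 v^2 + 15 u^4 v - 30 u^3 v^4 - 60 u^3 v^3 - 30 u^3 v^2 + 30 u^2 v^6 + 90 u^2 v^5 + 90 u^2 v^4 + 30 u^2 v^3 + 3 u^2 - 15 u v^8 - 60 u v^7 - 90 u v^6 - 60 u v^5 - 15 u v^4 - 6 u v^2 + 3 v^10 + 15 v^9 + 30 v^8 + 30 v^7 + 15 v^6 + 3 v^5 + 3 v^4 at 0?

The Hessian of f at 0 has rank 1. Corank 1: A-series; mu = 4 gives A_4.

A_{4}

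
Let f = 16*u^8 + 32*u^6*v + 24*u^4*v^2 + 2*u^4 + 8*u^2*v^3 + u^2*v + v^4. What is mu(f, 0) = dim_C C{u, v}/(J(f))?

5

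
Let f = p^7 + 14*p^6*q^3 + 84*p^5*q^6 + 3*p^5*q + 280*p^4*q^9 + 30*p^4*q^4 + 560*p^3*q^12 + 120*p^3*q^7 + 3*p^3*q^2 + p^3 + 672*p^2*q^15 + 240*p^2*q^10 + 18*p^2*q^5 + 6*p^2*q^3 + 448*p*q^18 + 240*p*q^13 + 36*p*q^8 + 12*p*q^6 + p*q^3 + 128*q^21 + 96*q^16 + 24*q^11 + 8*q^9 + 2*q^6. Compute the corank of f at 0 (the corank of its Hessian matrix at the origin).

2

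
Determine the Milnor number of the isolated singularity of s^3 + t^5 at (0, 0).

The Hessian of f at 0 is [[0, 0], [0, 0]] with rank 0, so corank 2. A Groebner basis of the Jacobian ideal J(f) in C{s,t} is {t^4, s^2}; counting standard monomials gives mu = 8. Corank 2; j^3 = s^3 is a perfect cube, so E-series; the 5-jet and mu = 8 give E_8.

8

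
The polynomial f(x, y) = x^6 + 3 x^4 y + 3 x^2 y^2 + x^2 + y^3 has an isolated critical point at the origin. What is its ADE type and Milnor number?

Type A_{2}, Milnor number mu = 2.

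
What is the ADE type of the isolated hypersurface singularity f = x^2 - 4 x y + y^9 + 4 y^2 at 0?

A8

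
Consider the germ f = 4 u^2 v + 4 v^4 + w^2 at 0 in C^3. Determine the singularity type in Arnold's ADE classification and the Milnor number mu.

Type D5, Milnor number mu = 5.

The Hessian of f at 0 is [[0, 0, 0], [0, 0, 0], [0, 0, 2]] with rank 1, so corank 2. A Groebner basis of the Jacobian ideal J(f) in C{u,v,w} is {u^3, u^2/4 + v^3, u*v, w}; counting standard monomials gives mu = 5. Corank 2; j^3 = 4*u^2*v has shape L^2 M (L != M), so D-series; mu = 5 gives D_5.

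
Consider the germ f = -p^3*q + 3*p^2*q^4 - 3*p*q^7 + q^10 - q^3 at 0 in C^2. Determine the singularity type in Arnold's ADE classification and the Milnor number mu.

Type E_7, Milnor number mu = 7.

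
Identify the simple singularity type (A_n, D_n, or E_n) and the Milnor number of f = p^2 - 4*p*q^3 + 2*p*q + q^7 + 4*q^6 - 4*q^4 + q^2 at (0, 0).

Type A6, Milnor number mu = 6.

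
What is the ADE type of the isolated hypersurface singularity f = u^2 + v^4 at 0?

A3

The Hessian of f at 0 has rank 1. Corank 1: A-series; mu = 3 gives A_3.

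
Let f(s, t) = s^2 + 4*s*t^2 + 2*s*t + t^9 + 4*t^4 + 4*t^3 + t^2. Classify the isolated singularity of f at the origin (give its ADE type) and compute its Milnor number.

The Hessian of f at 0 is [[2, 2], [2, 2]] with rank 1, so corank 1. A Groebner basis of the Jacobian ideal J(f) in C{s,t} is {s^4 + 4*s^3*t - 3*s^3 - 5*s^2*t + 5*s^2/4 + 3*s*t/2 - s/8 - t/8, s/2 + t^2 + t/2}; counting standard monomials gives mu = 8. Corank 1: A-series; mu = 8 gives A_8.

Type A_8, Milnor number mu = 8.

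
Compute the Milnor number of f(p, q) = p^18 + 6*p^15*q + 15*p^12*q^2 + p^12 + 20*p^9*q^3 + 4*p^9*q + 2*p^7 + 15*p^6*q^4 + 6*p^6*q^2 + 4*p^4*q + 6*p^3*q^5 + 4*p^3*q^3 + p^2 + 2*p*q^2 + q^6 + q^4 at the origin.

The Hessian of f at 0 has rank 1. Corank 1: A-series; mu = 5 gives A_5.

5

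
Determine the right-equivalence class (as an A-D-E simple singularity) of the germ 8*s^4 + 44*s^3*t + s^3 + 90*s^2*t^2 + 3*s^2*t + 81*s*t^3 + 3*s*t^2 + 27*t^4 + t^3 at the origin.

The Hessian of f at 0 has rank 0. Corank 2; j^3 = (s + t)^3 is a perfect cube, so E-series; the 4-jet and mu = 7 give E_7.

E7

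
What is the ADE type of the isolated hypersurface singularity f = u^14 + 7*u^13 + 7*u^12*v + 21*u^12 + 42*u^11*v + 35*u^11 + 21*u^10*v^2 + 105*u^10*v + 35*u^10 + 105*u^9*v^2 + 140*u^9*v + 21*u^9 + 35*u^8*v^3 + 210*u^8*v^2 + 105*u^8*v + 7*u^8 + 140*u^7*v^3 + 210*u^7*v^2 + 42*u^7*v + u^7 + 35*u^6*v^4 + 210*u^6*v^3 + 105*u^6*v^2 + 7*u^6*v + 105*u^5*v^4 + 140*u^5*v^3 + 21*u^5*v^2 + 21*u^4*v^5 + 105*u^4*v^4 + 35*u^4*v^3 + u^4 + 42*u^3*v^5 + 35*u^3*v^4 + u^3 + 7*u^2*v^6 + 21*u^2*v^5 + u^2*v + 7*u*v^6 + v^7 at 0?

D_{8}

The Hessian of f at 0 is [[0, 0], [0, 0]] with rank 0, so corank 2. A Groebner basis of the Jacobian ideal J(f) in C{u,v} is {-u*v/7 + v^6, u*v^2, u^2 + u*v}; counting standard monomials gives mu = 8. Corank 2; j^3 = u^2*(u + v) has shape L^2 M (L != M), so D-series; mu = 8 gives D_8.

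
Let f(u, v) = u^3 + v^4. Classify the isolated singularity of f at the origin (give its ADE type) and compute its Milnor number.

Type E_6, Milnor number mu = 6.

The Hessian of f at 0 is [[0, 0], [0, 0]] with rank 0, so corank 2. A Groebner basis of the Jacobian ideal J(f) in C{u,v} is {v^3, u^2}; counting standard monomials gives mu = 6. Corank 2; j^3 = u^3 is a perfect cube, so E-series; the 4-jet and mu = 6 give E_6.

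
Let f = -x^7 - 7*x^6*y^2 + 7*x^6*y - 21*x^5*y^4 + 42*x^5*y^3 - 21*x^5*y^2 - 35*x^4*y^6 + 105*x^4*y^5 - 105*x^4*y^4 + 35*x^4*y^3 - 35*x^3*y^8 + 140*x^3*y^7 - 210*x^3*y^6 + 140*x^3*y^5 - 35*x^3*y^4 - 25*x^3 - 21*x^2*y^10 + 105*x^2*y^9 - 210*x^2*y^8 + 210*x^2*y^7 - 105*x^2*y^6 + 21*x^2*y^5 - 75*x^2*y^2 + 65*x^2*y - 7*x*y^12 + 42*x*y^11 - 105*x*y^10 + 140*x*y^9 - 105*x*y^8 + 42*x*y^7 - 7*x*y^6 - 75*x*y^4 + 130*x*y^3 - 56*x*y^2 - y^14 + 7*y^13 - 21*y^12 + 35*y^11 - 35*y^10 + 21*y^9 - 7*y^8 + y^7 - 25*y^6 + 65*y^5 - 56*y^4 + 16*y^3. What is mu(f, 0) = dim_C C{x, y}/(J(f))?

The Hessian of f at 0 has rank 0. Corank 2; j^3 = -(x - y)*(5*x - 4*y)^2 has shape L^2 M (L != M), so D-series; mu = 8 gives D_8.

8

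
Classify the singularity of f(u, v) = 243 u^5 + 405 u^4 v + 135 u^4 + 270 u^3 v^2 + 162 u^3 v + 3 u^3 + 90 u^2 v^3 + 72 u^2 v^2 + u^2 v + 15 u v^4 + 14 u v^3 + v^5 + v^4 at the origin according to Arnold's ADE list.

D_5

The Hessian of f at 0 has rank 0. Corank 2; j^3 = u^2*(3*u + v) has shape L^2 M (L != M), so D-series; mu = 5 gives D_5.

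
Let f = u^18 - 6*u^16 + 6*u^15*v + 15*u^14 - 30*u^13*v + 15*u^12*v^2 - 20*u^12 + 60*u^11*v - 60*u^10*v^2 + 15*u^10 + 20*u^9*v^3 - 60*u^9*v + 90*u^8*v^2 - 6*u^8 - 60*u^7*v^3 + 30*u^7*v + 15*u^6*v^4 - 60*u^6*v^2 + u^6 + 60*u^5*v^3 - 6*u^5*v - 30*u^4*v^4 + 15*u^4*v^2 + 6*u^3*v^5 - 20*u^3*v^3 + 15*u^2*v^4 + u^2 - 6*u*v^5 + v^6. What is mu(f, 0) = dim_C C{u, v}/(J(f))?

5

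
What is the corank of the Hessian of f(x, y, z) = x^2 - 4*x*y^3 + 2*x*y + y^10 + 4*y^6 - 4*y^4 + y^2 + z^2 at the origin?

Hessian at 0 has rank 2.

1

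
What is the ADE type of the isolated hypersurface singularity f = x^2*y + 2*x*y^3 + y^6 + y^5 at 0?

D_{7}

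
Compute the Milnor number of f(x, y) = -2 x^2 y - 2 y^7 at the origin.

8

The Hessian of f at 0 has rank 0. Corank 2; j^3 = -2*x^2*y has shape L^2 M (L != M), so D-series; mu = 8 gives D_8.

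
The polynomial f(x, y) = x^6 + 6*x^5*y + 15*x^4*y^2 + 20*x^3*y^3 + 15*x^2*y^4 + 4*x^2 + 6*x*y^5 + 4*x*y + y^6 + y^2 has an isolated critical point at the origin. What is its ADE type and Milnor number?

Type A_5, Milnor number mu = 5.

The Hessian of f at 0 has rank 1. Corank 1: A-series; mu = 5 gives A_5.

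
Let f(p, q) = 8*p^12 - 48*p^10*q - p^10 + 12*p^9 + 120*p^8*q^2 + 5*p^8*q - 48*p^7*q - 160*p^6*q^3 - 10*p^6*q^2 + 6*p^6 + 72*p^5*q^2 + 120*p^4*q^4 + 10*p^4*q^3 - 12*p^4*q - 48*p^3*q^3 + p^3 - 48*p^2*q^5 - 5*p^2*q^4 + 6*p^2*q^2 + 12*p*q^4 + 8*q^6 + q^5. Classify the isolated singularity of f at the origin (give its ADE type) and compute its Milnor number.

Type E8, Milnor number mu = 8.

The Hessian of f at 0 has rank 0. Corank 2; j^3 = p^3 is a perfect cube, so E-series; the 5-jet and mu = 8 give E_8.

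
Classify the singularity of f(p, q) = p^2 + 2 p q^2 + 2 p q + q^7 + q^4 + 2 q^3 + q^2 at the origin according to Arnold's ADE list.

A_{6}

The Hessian of f at 0 is [[2, 2], [2, 2]] with rank 1, so corank 1. A Groebner basis of the Jacobian ideal J(f) in C{p,q} is {p^3 + 3*p^2*q - 3*p^2 - 4*p*q + p + q, p + q^2 + q}; counting standard monomials gives mu = 6. Corank 1: A-series; mu = 6 gives A_6.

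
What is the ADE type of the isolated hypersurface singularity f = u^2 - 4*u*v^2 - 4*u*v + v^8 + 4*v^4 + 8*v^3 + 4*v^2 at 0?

A7

The Hessian of f at 0 has rank 1. Corank 1: A-series; mu = 7 gives A_7.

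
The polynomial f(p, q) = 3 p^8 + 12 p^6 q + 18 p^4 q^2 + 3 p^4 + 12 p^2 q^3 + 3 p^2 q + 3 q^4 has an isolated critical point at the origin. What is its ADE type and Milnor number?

Type D_{5}, Milnor number mu = 5.

The Hessian of f at 0 is [[0, 0], [0, 0]] with rank 0, so corank 2. A Groebner basis of the Jacobian ideal J(f) in C{p,q} is {p^3, p^2/4 + q^3, p*q}; counting standard monomials gives mu = 5. Corank 2; j^3 = 3*p^2*q has shape L^2 M (L != M), so D-series; mu = 5 gives D_5.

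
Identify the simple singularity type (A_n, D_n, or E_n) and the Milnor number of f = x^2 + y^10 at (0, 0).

The Hessian of f at 0 is [[2, 0], [0, 0]] with rank 1, so corank 1. A Groebner basis of the Jacobian ideal J(f) in C{x,y} is {y^9, x}; counting standard monomials gives mu = 9. Corank 1: A-series; mu = 9 gives A_9.

Type A_9, Milnor number mu = 9.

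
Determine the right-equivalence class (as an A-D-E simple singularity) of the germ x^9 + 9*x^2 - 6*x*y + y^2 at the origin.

The Hessian of f at 0 is [[18, -6], [-6, 2]] with rank 1, so corank 1. A Groebner basis of the Jacobian ideal J(f) in C{x,y} is {y^8, x - y/3}; counting standard monomials gives mu = 8. Corank 1: A-series; mu = 8 gives A_8.

A_8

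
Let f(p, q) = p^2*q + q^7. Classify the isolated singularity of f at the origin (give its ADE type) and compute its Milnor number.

Type D_8, Milnor number mu = 8.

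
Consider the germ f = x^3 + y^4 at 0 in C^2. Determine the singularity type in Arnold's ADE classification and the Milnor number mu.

The Hessian of f at 0 is [[0, 0], [0, 0]] with rank 0, so corank 2. A Groebner basis of the Jacobian ideal J(f) in C{x,y} is {y^3, x^2}; counting standard monomials gives mu = 6. Corank 2; j^3 = x^3 is a perfect cube, so E-series; the 4-jet and mu = 6 give E_6.

Type E_{6}, Milnor number mu = 6.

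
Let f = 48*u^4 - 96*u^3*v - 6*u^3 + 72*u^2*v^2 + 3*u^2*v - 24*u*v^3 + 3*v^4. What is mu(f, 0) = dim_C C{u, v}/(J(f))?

5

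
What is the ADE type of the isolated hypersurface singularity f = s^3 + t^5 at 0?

E8

The Hessian of f at 0 has rank 0. Corank 2; j^3 = s^3 is a perfect cube, so E-series; the 5-jet and mu = 8 give E_8.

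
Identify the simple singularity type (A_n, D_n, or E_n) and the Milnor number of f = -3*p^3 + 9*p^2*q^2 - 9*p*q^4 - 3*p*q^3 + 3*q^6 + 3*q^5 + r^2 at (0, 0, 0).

The Hessian of f at 0 has rank 1. Corank 2; j^3 = -3*p^3 is a perfect cube, so E-series; the 4-jet and mu = 7 give E_7.

Type E7, Milnor number mu = 7.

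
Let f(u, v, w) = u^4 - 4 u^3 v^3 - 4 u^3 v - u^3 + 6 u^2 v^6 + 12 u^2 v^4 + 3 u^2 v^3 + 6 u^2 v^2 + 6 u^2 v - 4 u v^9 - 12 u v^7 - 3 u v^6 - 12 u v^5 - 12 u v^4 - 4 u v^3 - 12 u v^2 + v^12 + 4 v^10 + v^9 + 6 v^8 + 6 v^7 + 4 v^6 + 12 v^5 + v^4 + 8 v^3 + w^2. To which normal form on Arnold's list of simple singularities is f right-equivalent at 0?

The Hessian of f at 0 has rank 1. Corank 2; j^3 = -(u - 2*v)^3 is a perfect cube, so E-series; the 4-jet and mu = 6 give E_6.

E_{6}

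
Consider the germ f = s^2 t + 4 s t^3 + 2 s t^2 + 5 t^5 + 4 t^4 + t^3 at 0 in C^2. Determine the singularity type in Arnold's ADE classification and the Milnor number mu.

The Hessian of f at 0 has rank 0. Corank 2; j^3 = t*(s + t)^2 has shape L^2 M (L != M), so D-series; mu = 6 gives D_6.

Type D_{6}, Milnor number mu = 6.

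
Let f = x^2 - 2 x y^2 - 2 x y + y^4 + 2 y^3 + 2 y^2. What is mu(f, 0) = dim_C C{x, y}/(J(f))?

1

The Hessian of f at 0 has rank 2. Corank 0: nondegenerate Morse point, so A_1.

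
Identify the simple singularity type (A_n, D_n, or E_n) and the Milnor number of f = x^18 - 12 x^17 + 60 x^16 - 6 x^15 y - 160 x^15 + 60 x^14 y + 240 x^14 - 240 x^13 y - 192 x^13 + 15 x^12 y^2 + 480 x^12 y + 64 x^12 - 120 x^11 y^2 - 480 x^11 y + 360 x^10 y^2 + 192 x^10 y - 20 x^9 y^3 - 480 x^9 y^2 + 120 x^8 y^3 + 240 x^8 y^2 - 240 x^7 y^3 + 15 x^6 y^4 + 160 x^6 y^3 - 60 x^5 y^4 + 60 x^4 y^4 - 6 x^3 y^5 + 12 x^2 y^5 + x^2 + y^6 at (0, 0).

Type A5, Milnor number mu = 5.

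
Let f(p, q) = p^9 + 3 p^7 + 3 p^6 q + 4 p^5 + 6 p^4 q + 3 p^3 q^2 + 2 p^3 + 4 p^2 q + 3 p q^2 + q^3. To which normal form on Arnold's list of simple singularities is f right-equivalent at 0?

The Hessian of f at 0 has rank 0. Corank 2; j^3 = (p + q)*(2*p^2 + 2*p*q + q^2) splits into three distinct lines over C (the quadratic factor has nonzero discriminant), so D_4.

D_4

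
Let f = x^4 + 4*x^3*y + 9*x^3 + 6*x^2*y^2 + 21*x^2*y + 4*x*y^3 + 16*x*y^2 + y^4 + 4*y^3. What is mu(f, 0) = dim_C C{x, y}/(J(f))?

5

The Hessian of f at 0 has rank 0. Corank 2; j^3 = (x + y)*(3*x + 2*y)^2 has shape L^2 M (L != M), so D-series; mu = 5 gives D_5.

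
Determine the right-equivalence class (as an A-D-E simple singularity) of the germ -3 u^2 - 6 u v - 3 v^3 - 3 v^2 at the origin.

A_{2}

The Hessian of f at 0 has rank 1. Corank 1: A-series; mu = 2 gives A_2.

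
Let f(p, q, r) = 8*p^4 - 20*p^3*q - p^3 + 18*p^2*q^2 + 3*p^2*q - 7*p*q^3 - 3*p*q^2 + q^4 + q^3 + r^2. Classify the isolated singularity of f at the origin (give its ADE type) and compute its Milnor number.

Type E7, Milnor number mu = 7.

The Hessian of f at 0 is [[0, 0, 0], [0, 0, 0], [0, 0, 2]] with rank 1, so corank 2. A Groebner basis of the Jacobian ideal J(f) in C{p,q,r} is {3*p^2/4 - 3*p*q/2 + q^4 - q^3/4 + 3*q^2/4, p^3 - 9*p^2/4 + 9*p*q/2 - q^3/4 - 9*q^2/4, p^2*q - 7*p^2/4 + 7*p*q/2 - 5*q^3/12 - 7*q^2/4, -p^2 + p*q^2 + 2*p*q - 2*q^3/3 - q^2, r}; counting standard monomials gives mu = 7. Corank 2; j^3 = -(p - q)^3 is a perfect cube, so E-series; the 4-jet and mu = 7 give E_7.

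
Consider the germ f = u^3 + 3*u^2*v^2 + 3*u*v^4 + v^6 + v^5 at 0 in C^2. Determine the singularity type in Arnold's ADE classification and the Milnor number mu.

Type E8, Milnor number mu = 8.

The Hessian of f at 0 has rank 0. Corank 2; j^3 = u^3 is a perfect cube, so E-series; the 5-jet and mu = 8 give E_8.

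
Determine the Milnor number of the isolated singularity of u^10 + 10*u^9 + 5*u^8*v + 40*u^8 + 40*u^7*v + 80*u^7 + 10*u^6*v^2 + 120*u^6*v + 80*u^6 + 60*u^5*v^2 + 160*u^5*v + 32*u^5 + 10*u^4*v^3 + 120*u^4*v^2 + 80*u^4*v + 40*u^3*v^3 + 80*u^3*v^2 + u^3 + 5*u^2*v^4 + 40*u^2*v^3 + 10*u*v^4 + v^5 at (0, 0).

8

The Hessian of f at 0 is [[0, 0], [0, 0]] with rank 0, so corank 2. A Groebner basis of the Jacobian ideal J(f) in C{u,v} is {v^5, u*v^3 + v^4/8, u^2}; counting standard monomials gives mu = 8. Corank 2; j^3 = u^3 is a perfect cube, so E-series; the 5-jet and mu = 8 give E_8.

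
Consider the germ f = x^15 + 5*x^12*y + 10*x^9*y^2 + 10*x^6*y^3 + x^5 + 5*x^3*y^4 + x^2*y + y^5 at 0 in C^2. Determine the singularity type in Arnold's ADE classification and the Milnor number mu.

Type D_6, Milnor number mu = 6.

The Hessian of f at 0 is [[0, 0], [0, 0]] with rank 0, so corank 2. A Groebner basis of the Jacobian ideal J(f) in C{x,y} is {x^2/5 + y^4, x^3, x*y}; counting standard monomials gives mu = 6. Corank 2; j^3 = x^2*y has shape L^2 M (L != M), so D-series; mu = 6 gives D_6.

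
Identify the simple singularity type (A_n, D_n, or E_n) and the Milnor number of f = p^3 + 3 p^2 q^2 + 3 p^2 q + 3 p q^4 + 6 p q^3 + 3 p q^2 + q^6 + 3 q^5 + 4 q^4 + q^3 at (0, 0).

Type E_{6}, Milnor number mu = 6.

The Hessian of f at 0 is [[0, 0], [0, 0]] with rank 0, so corank 2. A Groebner basis of the Jacobian ideal J(f) in C{p,q} is {p^3 + 3*p^2/2 + 3*p*q + 3*q^2/2, p^2*q - p^2 - 2*p*q - q^2, p^2/2 + p*q^2 + p*q + q^2/2, q^3}; counting standard monomials gives mu = 6. Corank 2; j^3 = (p + q)^3 is a perfect cube, so E-series; the 4-jet and mu = 6 give E_6.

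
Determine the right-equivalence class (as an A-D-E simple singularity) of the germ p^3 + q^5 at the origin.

E_8

The Hessian of f at 0 has rank 0. Corank 2; j^3 = p^3 is a perfect cube, so E-series; the 5-jet and mu = 8 give E_8.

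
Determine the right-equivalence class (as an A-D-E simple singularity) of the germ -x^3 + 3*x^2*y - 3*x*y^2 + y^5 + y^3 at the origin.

The Hessian of f at 0 has rank 0. Corank 2; j^3 = -(x - y)^3 is a perfect cube, so E-series; the 5-jet and mu = 8 give E_8.

E_8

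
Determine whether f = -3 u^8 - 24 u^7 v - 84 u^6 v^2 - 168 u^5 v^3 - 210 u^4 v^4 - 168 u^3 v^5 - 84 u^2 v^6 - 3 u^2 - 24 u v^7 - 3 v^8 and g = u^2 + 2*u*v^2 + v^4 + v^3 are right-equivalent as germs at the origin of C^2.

No.

The Hessian of f at 0 is [[-6, 0], [0, 0]] with rank 1, so corank 1. A Groebner basis of the Jacobian ideal J(f) in C{u,v} is {v^7, u}; counting standard monomials gives mu = 7. Corank 1: A-series; mu = 7 gives A_7. The Hessian of g at 0 is [[2, 0], [0, 0]] with rank 1, so corank 1. A Groebner basis of the Jacobian ideal J(g) in C{u,v} is {v^2, u}; counting standard monomials gives mu = 2. Corank 1: A-series; mu = 2 gives A_2. f is A_7 but g is A_2, hence not right-equivalent.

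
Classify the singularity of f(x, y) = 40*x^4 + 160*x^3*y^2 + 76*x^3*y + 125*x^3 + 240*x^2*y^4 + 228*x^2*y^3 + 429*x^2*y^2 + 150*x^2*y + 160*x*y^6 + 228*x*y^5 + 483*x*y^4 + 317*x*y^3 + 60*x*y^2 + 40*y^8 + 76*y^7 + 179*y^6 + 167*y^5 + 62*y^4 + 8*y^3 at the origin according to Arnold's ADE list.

The Hessian of f at 0 has rank 0. Corank 2; j^3 = (5*x + 2*y)^3 is a perfect cube, so E-series; the 4-jet and mu = 7 give E_7.

E_{7}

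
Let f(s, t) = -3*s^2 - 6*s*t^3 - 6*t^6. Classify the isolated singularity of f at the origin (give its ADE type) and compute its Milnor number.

Type A_{5}, Milnor number mu = 5.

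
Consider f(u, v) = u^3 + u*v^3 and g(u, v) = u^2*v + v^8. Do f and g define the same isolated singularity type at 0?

No.

The Hessian of f at 0 has rank 0. Corank 2; j^3 = u^3 is a perfect cube, so E-series; the 4-jet and mu = 7 give E_7. The Hessian of g at 0 has rank 0. Corank 2; j^3 = u^2*v has shape L^2 M (L != M), so D-series; mu = 9 gives D_9. f is E_7 but g is D_9, hence not right-equivalent.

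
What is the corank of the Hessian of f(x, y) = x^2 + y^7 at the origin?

1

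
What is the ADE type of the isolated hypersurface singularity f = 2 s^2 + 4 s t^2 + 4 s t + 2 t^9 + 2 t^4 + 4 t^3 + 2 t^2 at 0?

A_8

The Hessian of f at 0 is [[4, 4], [4, 4]] with rank 1, so corank 1. A Groebner basis of the Jacobian ideal J(f) in C{s,t} is {s^4 + 4*s^3*t - 6*s^3 - 10*s^2*t + 5*s^2 + 6*s*t - s - t, s + t^2 + t}; counting standard monomials gives mu = 8. Corank 1: A-series; mu = 8 gives A_8.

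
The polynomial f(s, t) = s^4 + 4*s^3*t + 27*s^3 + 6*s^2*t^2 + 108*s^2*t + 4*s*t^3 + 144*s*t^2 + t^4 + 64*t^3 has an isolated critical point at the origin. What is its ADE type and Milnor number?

Type E6, Milnor number mu = 6.

The Hessian of f at 0 has rank 0. Corank 2; j^3 = (3*s + 4*t)^3 is a perfect cube, so E-series; the 4-jet and mu = 6 give E_6.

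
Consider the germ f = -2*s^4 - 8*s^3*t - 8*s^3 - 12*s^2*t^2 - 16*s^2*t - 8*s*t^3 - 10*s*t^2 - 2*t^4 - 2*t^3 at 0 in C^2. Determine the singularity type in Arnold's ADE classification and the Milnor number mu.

Type D5, Milnor number mu = 5.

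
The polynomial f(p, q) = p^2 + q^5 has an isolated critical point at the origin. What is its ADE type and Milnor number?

The Hessian of f at 0 has rank 1. Corank 1: A-series; mu = 4 gives A_4.

Type A_4, Milnor number mu = 4.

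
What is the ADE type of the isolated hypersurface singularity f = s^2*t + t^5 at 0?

The Hessian of f at 0 has rank 0. Corank 2; j^3 = s^2*t has shape L^2 M (L != M), so D-series; mu = 6 gives D_6.

D_6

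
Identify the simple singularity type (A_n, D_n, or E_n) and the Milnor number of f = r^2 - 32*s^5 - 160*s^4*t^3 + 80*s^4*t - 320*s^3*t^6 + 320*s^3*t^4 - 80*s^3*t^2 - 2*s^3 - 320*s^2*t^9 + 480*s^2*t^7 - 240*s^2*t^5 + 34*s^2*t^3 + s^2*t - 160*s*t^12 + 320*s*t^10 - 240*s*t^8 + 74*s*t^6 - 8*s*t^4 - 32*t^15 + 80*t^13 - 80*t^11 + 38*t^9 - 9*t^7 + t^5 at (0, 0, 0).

Type D_6, Milnor number mu = 6.

The Hessian of f at 0 is [[0, 0, 0], [0, 0, 0], [0, 0, 2]] with rank 1, so corank 2. A Groebner basis of the Jacobian ideal J(f) in C{s,t,r} is {s*t/11 + t^4, s*t^2, s^2 - 5*s*t/11, r}; counting standard monomials gives mu = 6. Corank 2; j^3 = -s^2*(2*s - t) has shape L^2 M (L != M), so D-series; mu = 6 gives D_6.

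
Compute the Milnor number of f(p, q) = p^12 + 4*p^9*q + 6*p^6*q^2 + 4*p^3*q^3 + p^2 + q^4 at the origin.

The Hessian of f at 0 has rank 1. Corank 1: A-series; mu = 3 gives A_3.

3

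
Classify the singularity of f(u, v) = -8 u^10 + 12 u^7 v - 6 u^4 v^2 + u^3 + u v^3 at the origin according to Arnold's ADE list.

E_{7}

The Hessian of f at 0 has rank 0. Corank 2; j^3 = u^3 is a perfect cube, so E-series; the 4-jet and mu = 7 give E_7.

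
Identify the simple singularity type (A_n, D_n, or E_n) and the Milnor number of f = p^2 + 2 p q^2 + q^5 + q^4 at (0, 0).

The Hessian of f at 0 has rank 1. Corank 1: A-series; mu = 4 gives A_4.

Type A_{4}, Milnor number mu = 4.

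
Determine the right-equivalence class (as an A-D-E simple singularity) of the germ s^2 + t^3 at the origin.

The Hessian of f at 0 has rank 1. Corank 1: A-series; mu = 2 gives A_2.

A_2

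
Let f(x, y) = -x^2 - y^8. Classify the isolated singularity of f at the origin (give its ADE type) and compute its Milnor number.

Type A7, Milnor number mu = 7.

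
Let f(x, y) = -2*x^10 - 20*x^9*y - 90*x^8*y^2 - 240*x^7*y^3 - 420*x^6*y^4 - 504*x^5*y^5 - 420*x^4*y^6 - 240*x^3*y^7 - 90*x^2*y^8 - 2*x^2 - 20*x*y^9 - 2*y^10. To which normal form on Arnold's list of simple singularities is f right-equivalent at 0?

A9

The Hessian of f at 0 has rank 1. Corank 1: A-series; mu = 9 gives A_9.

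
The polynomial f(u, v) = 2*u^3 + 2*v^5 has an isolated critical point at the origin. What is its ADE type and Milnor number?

The Hessian of f at 0 has rank 0. Corank 2; j^3 = 2*u^3 is a perfect cube, so E-series; the 5-jet and mu = 8 give E_8.

Type E_8, Milnor number mu = 8.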